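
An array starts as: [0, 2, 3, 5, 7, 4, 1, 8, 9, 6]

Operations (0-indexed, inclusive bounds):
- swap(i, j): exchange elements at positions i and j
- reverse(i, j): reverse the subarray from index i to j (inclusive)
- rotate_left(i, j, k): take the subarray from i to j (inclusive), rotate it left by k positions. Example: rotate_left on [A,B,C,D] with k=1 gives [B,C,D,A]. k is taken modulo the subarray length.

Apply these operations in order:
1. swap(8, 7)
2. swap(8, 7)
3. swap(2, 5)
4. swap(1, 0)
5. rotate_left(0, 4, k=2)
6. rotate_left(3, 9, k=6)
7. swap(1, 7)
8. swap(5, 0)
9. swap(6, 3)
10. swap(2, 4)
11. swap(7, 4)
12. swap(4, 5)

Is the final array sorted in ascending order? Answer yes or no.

Answer: yes

Derivation:
After 1 (swap(8, 7)): [0, 2, 3, 5, 7, 4, 1, 9, 8, 6]
After 2 (swap(8, 7)): [0, 2, 3, 5, 7, 4, 1, 8, 9, 6]
After 3 (swap(2, 5)): [0, 2, 4, 5, 7, 3, 1, 8, 9, 6]
After 4 (swap(1, 0)): [2, 0, 4, 5, 7, 3, 1, 8, 9, 6]
After 5 (rotate_left(0, 4, k=2)): [4, 5, 7, 2, 0, 3, 1, 8, 9, 6]
After 6 (rotate_left(3, 9, k=6)): [4, 5, 7, 6, 2, 0, 3, 1, 8, 9]
After 7 (swap(1, 7)): [4, 1, 7, 6, 2, 0, 3, 5, 8, 9]
After 8 (swap(5, 0)): [0, 1, 7, 6, 2, 4, 3, 5, 8, 9]
After 9 (swap(6, 3)): [0, 1, 7, 3, 2, 4, 6, 5, 8, 9]
After 10 (swap(2, 4)): [0, 1, 2, 3, 7, 4, 6, 5, 8, 9]
After 11 (swap(7, 4)): [0, 1, 2, 3, 5, 4, 6, 7, 8, 9]
After 12 (swap(4, 5)): [0, 1, 2, 3, 4, 5, 6, 7, 8, 9]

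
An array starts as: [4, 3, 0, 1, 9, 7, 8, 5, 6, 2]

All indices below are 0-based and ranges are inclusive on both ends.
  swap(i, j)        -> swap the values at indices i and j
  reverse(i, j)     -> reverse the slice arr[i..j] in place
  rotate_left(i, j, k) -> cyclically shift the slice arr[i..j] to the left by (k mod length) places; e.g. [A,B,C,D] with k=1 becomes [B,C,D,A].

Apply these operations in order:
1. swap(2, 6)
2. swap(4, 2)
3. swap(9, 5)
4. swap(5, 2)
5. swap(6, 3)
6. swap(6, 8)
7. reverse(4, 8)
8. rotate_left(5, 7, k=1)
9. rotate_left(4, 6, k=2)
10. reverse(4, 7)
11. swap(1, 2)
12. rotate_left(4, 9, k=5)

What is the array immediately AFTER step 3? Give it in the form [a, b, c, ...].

After 1 (swap(2, 6)): [4, 3, 8, 1, 9, 7, 0, 5, 6, 2]
After 2 (swap(4, 2)): [4, 3, 9, 1, 8, 7, 0, 5, 6, 2]
After 3 (swap(9, 5)): [4, 3, 9, 1, 8, 2, 0, 5, 6, 7]

Answer: [4, 3, 9, 1, 8, 2, 0, 5, 6, 7]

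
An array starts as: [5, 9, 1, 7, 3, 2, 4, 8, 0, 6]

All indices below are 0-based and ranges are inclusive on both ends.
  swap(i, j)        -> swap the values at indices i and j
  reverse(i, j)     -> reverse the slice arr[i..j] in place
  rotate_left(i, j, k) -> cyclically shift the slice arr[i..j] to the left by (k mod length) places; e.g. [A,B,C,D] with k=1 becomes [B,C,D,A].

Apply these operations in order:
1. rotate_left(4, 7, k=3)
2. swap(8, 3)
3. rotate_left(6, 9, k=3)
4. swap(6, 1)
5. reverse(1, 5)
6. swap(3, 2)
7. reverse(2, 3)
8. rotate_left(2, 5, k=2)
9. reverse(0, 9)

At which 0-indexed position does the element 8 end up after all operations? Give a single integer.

After 1 (rotate_left(4, 7, k=3)): [5, 9, 1, 7, 8, 3, 2, 4, 0, 6]
After 2 (swap(8, 3)): [5, 9, 1, 0, 8, 3, 2, 4, 7, 6]
After 3 (rotate_left(6, 9, k=3)): [5, 9, 1, 0, 8, 3, 6, 2, 4, 7]
After 4 (swap(6, 1)): [5, 6, 1, 0, 8, 3, 9, 2, 4, 7]
After 5 (reverse(1, 5)): [5, 3, 8, 0, 1, 6, 9, 2, 4, 7]
After 6 (swap(3, 2)): [5, 3, 0, 8, 1, 6, 9, 2, 4, 7]
After 7 (reverse(2, 3)): [5, 3, 8, 0, 1, 6, 9, 2, 4, 7]
After 8 (rotate_left(2, 5, k=2)): [5, 3, 1, 6, 8, 0, 9, 2, 4, 7]
After 9 (reverse(0, 9)): [7, 4, 2, 9, 0, 8, 6, 1, 3, 5]

Answer: 5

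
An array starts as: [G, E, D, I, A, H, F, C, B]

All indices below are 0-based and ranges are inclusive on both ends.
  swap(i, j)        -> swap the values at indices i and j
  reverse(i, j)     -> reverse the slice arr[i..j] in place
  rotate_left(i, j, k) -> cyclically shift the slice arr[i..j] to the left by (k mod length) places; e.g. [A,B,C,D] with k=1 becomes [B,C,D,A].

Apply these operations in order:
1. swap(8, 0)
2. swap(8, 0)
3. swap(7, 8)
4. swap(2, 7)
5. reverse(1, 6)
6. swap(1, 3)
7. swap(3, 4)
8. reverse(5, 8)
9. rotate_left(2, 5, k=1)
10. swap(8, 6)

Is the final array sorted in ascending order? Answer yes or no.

Answer: no

Derivation:
After 1 (swap(8, 0)): [B, E, D, I, A, H, F, C, G]
After 2 (swap(8, 0)): [G, E, D, I, A, H, F, C, B]
After 3 (swap(7, 8)): [G, E, D, I, A, H, F, B, C]
After 4 (swap(2, 7)): [G, E, B, I, A, H, F, D, C]
After 5 (reverse(1, 6)): [G, F, H, A, I, B, E, D, C]
After 6 (swap(1, 3)): [G, A, H, F, I, B, E, D, C]
After 7 (swap(3, 4)): [G, A, H, I, F, B, E, D, C]
After 8 (reverse(5, 8)): [G, A, H, I, F, C, D, E, B]
After 9 (rotate_left(2, 5, k=1)): [G, A, I, F, C, H, D, E, B]
After 10 (swap(8, 6)): [G, A, I, F, C, H, B, E, D]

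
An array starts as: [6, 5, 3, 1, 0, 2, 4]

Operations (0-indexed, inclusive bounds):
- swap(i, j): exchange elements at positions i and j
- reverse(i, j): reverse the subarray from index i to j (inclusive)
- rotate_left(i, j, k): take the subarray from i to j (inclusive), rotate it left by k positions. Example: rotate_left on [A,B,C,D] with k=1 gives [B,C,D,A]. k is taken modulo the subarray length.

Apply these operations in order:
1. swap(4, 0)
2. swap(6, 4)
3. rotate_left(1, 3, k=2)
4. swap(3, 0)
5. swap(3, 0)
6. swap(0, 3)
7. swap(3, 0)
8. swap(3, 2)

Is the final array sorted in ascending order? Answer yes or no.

After 1 (swap(4, 0)): [0, 5, 3, 1, 6, 2, 4]
After 2 (swap(6, 4)): [0, 5, 3, 1, 4, 2, 6]
After 3 (rotate_left(1, 3, k=2)): [0, 1, 5, 3, 4, 2, 6]
After 4 (swap(3, 0)): [3, 1, 5, 0, 4, 2, 6]
After 5 (swap(3, 0)): [0, 1, 5, 3, 4, 2, 6]
After 6 (swap(0, 3)): [3, 1, 5, 0, 4, 2, 6]
After 7 (swap(3, 0)): [0, 1, 5, 3, 4, 2, 6]
After 8 (swap(3, 2)): [0, 1, 3, 5, 4, 2, 6]

Answer: no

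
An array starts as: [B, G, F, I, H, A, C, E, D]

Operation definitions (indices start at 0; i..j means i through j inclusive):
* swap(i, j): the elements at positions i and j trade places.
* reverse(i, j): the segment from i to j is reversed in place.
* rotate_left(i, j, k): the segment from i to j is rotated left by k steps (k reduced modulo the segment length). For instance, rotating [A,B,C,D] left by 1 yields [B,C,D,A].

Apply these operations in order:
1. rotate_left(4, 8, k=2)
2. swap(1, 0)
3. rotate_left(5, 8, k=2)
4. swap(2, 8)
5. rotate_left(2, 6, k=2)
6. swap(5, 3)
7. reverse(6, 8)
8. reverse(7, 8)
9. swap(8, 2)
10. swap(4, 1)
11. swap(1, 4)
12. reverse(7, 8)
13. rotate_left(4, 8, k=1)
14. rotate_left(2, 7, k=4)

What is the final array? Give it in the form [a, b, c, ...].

After 1 (rotate_left(4, 8, k=2)): [B, G, F, I, C, E, D, H, A]
After 2 (swap(1, 0)): [G, B, F, I, C, E, D, H, A]
After 3 (rotate_left(5, 8, k=2)): [G, B, F, I, C, H, A, E, D]
After 4 (swap(2, 8)): [G, B, D, I, C, H, A, E, F]
After 5 (rotate_left(2, 6, k=2)): [G, B, C, H, A, D, I, E, F]
After 6 (swap(5, 3)): [G, B, C, D, A, H, I, E, F]
After 7 (reverse(6, 8)): [G, B, C, D, A, H, F, E, I]
After 8 (reverse(7, 8)): [G, B, C, D, A, H, F, I, E]
After 9 (swap(8, 2)): [G, B, E, D, A, H, F, I, C]
After 10 (swap(4, 1)): [G, A, E, D, B, H, F, I, C]
After 11 (swap(1, 4)): [G, B, E, D, A, H, F, I, C]
After 12 (reverse(7, 8)): [G, B, E, D, A, H, F, C, I]
After 13 (rotate_left(4, 8, k=1)): [G, B, E, D, H, F, C, I, A]
After 14 (rotate_left(2, 7, k=4)): [G, B, C, I, E, D, H, F, A]

Answer: [G, B, C, I, E, D, H, F, A]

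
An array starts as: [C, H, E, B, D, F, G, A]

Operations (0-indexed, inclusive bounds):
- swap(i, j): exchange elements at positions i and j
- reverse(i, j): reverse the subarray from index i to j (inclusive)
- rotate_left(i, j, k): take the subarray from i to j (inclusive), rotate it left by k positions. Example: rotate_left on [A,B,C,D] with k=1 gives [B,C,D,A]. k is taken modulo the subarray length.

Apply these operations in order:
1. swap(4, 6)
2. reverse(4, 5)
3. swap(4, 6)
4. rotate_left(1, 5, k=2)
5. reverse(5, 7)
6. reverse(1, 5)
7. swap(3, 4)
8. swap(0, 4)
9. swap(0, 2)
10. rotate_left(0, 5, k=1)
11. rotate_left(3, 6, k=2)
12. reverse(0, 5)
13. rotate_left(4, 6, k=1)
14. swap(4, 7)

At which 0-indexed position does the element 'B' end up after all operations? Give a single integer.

Answer: 5

Derivation:
After 1 (swap(4, 6)): [C, H, E, B, G, F, D, A]
After 2 (reverse(4, 5)): [C, H, E, B, F, G, D, A]
After 3 (swap(4, 6)): [C, H, E, B, D, G, F, A]
After 4 (rotate_left(1, 5, k=2)): [C, B, D, G, H, E, F, A]
After 5 (reverse(5, 7)): [C, B, D, G, H, A, F, E]
After 6 (reverse(1, 5)): [C, A, H, G, D, B, F, E]
After 7 (swap(3, 4)): [C, A, H, D, G, B, F, E]
After 8 (swap(0, 4)): [G, A, H, D, C, B, F, E]
After 9 (swap(0, 2)): [H, A, G, D, C, B, F, E]
After 10 (rotate_left(0, 5, k=1)): [A, G, D, C, B, H, F, E]
After 11 (rotate_left(3, 6, k=2)): [A, G, D, H, F, C, B, E]
After 12 (reverse(0, 5)): [C, F, H, D, G, A, B, E]
After 13 (rotate_left(4, 6, k=1)): [C, F, H, D, A, B, G, E]
After 14 (swap(4, 7)): [C, F, H, D, E, B, G, A]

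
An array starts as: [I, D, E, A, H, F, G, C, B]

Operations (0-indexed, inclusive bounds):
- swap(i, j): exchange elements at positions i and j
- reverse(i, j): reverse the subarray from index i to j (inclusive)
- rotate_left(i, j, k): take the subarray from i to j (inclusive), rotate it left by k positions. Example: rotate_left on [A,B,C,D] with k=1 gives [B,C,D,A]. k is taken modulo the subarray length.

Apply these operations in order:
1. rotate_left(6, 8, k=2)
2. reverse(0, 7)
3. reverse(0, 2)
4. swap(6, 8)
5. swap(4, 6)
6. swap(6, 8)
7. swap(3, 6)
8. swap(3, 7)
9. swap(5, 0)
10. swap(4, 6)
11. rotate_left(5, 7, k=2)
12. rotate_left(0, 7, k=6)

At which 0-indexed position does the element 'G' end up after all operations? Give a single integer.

Answer: 4

Derivation:
After 1 (rotate_left(6, 8, k=2)): [I, D, E, A, H, F, B, G, C]
After 2 (reverse(0, 7)): [G, B, F, H, A, E, D, I, C]
After 3 (reverse(0, 2)): [F, B, G, H, A, E, D, I, C]
After 4 (swap(6, 8)): [F, B, G, H, A, E, C, I, D]
After 5 (swap(4, 6)): [F, B, G, H, C, E, A, I, D]
After 6 (swap(6, 8)): [F, B, G, H, C, E, D, I, A]
After 7 (swap(3, 6)): [F, B, G, D, C, E, H, I, A]
After 8 (swap(3, 7)): [F, B, G, I, C, E, H, D, A]
After 9 (swap(5, 0)): [E, B, G, I, C, F, H, D, A]
After 10 (swap(4, 6)): [E, B, G, I, H, F, C, D, A]
After 11 (rotate_left(5, 7, k=2)): [E, B, G, I, H, D, F, C, A]
After 12 (rotate_left(0, 7, k=6)): [F, C, E, B, G, I, H, D, A]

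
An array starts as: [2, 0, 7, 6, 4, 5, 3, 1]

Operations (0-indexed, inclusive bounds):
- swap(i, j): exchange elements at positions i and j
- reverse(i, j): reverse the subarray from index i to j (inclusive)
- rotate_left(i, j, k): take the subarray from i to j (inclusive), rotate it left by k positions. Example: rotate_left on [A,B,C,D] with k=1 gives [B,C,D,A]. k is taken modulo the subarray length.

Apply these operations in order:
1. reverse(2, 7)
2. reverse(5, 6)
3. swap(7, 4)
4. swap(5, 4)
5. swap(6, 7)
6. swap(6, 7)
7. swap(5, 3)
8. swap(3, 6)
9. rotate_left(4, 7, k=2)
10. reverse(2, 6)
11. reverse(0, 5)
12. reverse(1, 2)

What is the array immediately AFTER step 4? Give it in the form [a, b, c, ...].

Answer: [2, 0, 1, 3, 6, 7, 4, 5]

Derivation:
After 1 (reverse(2, 7)): [2, 0, 1, 3, 5, 4, 6, 7]
After 2 (reverse(5, 6)): [2, 0, 1, 3, 5, 6, 4, 7]
After 3 (swap(7, 4)): [2, 0, 1, 3, 7, 6, 4, 5]
After 4 (swap(5, 4)): [2, 0, 1, 3, 6, 7, 4, 5]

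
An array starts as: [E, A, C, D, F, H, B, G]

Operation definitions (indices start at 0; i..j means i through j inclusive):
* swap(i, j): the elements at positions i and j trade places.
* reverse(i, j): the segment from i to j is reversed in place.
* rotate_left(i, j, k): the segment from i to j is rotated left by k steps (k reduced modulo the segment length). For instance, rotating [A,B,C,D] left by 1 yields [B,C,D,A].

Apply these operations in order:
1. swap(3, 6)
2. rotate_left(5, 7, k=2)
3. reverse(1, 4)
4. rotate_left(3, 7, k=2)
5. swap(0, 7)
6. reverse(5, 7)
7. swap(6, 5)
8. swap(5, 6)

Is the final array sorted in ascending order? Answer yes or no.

Answer: no

Derivation:
After 1 (swap(3, 6)): [E, A, C, B, F, H, D, G]
After 2 (rotate_left(5, 7, k=2)): [E, A, C, B, F, G, H, D]
After 3 (reverse(1, 4)): [E, F, B, C, A, G, H, D]
After 4 (rotate_left(3, 7, k=2)): [E, F, B, G, H, D, C, A]
After 5 (swap(0, 7)): [A, F, B, G, H, D, C, E]
After 6 (reverse(5, 7)): [A, F, B, G, H, E, C, D]
After 7 (swap(6, 5)): [A, F, B, G, H, C, E, D]
After 8 (swap(5, 6)): [A, F, B, G, H, E, C, D]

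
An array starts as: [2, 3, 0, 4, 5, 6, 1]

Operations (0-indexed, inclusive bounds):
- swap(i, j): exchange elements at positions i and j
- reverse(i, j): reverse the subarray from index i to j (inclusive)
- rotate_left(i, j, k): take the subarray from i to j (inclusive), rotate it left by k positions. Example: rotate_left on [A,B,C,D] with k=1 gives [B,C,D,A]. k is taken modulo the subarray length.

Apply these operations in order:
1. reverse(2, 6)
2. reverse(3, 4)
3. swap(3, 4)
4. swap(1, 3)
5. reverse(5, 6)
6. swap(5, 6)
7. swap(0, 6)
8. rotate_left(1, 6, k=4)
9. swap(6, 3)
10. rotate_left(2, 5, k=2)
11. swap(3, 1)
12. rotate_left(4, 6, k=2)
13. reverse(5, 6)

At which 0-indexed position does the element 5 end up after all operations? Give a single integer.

Answer: 5

Derivation:
After 1 (reverse(2, 6)): [2, 3, 1, 6, 5, 4, 0]
After 2 (reverse(3, 4)): [2, 3, 1, 5, 6, 4, 0]
After 3 (swap(3, 4)): [2, 3, 1, 6, 5, 4, 0]
After 4 (swap(1, 3)): [2, 6, 1, 3, 5, 4, 0]
After 5 (reverse(5, 6)): [2, 6, 1, 3, 5, 0, 4]
After 6 (swap(5, 6)): [2, 6, 1, 3, 5, 4, 0]
After 7 (swap(0, 6)): [0, 6, 1, 3, 5, 4, 2]
After 8 (rotate_left(1, 6, k=4)): [0, 4, 2, 6, 1, 3, 5]
After 9 (swap(6, 3)): [0, 4, 2, 5, 1, 3, 6]
After 10 (rotate_left(2, 5, k=2)): [0, 4, 1, 3, 2, 5, 6]
After 11 (swap(3, 1)): [0, 3, 1, 4, 2, 5, 6]
After 12 (rotate_left(4, 6, k=2)): [0, 3, 1, 4, 6, 2, 5]
After 13 (reverse(5, 6)): [0, 3, 1, 4, 6, 5, 2]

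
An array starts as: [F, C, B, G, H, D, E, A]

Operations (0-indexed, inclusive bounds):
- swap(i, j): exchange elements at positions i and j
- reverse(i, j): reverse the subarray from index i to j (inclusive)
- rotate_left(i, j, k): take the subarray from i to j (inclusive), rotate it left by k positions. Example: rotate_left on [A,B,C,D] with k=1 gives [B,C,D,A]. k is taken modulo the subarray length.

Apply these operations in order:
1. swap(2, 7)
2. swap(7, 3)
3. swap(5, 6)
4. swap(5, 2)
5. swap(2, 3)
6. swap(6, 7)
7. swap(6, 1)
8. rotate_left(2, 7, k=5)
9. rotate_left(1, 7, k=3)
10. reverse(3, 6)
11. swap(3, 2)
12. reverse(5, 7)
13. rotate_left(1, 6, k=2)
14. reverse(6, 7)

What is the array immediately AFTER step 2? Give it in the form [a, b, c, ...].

After 1 (swap(2, 7)): [F, C, A, G, H, D, E, B]
After 2 (swap(7, 3)): [F, C, A, B, H, D, E, G]

Answer: [F, C, A, B, H, D, E, G]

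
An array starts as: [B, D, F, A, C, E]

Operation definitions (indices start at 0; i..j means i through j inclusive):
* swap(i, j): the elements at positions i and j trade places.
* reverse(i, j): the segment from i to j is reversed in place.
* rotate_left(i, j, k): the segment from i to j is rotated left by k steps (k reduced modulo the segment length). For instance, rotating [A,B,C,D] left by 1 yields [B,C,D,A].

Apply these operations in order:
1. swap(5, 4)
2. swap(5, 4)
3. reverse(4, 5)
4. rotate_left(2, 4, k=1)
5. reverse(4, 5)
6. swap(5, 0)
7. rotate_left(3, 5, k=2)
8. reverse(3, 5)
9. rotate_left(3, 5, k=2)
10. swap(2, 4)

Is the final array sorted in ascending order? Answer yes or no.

Answer: no

Derivation:
After 1 (swap(5, 4)): [B, D, F, A, E, C]
After 2 (swap(5, 4)): [B, D, F, A, C, E]
After 3 (reverse(4, 5)): [B, D, F, A, E, C]
After 4 (rotate_left(2, 4, k=1)): [B, D, A, E, F, C]
After 5 (reverse(4, 5)): [B, D, A, E, C, F]
After 6 (swap(5, 0)): [F, D, A, E, C, B]
After 7 (rotate_left(3, 5, k=2)): [F, D, A, B, E, C]
After 8 (reverse(3, 5)): [F, D, A, C, E, B]
After 9 (rotate_left(3, 5, k=2)): [F, D, A, B, C, E]
After 10 (swap(2, 4)): [F, D, C, B, A, E]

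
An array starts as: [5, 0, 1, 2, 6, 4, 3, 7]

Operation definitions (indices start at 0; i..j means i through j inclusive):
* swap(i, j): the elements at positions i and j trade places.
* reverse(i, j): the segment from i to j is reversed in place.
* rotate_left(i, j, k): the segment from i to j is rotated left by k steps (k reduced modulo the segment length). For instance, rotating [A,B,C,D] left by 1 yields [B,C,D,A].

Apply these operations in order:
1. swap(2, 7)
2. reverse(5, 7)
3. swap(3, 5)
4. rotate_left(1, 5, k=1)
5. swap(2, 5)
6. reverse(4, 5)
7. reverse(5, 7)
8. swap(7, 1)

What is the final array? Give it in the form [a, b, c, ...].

After 1 (swap(2, 7)): [5, 0, 7, 2, 6, 4, 3, 1]
After 2 (reverse(5, 7)): [5, 0, 7, 2, 6, 1, 3, 4]
After 3 (swap(3, 5)): [5, 0, 7, 1, 6, 2, 3, 4]
After 4 (rotate_left(1, 5, k=1)): [5, 7, 1, 6, 2, 0, 3, 4]
After 5 (swap(2, 5)): [5, 7, 0, 6, 2, 1, 3, 4]
After 6 (reverse(4, 5)): [5, 7, 0, 6, 1, 2, 3, 4]
After 7 (reverse(5, 7)): [5, 7, 0, 6, 1, 4, 3, 2]
After 8 (swap(7, 1)): [5, 2, 0, 6, 1, 4, 3, 7]

Answer: [5, 2, 0, 6, 1, 4, 3, 7]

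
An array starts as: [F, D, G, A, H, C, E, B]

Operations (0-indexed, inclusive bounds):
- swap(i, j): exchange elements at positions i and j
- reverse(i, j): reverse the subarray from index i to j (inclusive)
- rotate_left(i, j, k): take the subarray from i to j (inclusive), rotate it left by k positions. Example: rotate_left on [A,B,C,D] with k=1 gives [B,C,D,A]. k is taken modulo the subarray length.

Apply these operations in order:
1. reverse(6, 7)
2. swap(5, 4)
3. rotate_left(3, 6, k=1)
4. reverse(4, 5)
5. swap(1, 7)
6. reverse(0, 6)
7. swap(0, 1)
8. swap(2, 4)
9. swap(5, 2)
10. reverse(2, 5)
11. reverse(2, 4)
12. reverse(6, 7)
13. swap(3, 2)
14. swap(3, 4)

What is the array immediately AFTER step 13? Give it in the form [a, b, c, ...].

After 1 (reverse(6, 7)): [F, D, G, A, H, C, B, E]
After 2 (swap(5, 4)): [F, D, G, A, C, H, B, E]
After 3 (rotate_left(3, 6, k=1)): [F, D, G, C, H, B, A, E]
After 4 (reverse(4, 5)): [F, D, G, C, B, H, A, E]
After 5 (swap(1, 7)): [F, E, G, C, B, H, A, D]
After 6 (reverse(0, 6)): [A, H, B, C, G, E, F, D]
After 7 (swap(0, 1)): [H, A, B, C, G, E, F, D]
After 8 (swap(2, 4)): [H, A, G, C, B, E, F, D]
After 9 (swap(5, 2)): [H, A, E, C, B, G, F, D]
After 10 (reverse(2, 5)): [H, A, G, B, C, E, F, D]
After 11 (reverse(2, 4)): [H, A, C, B, G, E, F, D]
After 12 (reverse(6, 7)): [H, A, C, B, G, E, D, F]
After 13 (swap(3, 2)): [H, A, B, C, G, E, D, F]

Answer: [H, A, B, C, G, E, D, F]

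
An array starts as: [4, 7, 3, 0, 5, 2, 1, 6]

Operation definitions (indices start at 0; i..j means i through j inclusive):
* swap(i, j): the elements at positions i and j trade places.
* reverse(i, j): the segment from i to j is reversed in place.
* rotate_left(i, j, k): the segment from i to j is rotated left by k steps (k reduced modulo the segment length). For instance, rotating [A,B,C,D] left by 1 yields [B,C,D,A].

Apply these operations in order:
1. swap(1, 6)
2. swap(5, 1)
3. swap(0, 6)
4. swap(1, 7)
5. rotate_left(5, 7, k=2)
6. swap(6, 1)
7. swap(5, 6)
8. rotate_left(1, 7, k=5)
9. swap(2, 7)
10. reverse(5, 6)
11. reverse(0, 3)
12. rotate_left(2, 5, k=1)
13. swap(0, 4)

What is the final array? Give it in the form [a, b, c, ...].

After 1 (swap(1, 6)): [4, 1, 3, 0, 5, 2, 7, 6]
After 2 (swap(5, 1)): [4, 2, 3, 0, 5, 1, 7, 6]
After 3 (swap(0, 6)): [7, 2, 3, 0, 5, 1, 4, 6]
After 4 (swap(1, 7)): [7, 6, 3, 0, 5, 1, 4, 2]
After 5 (rotate_left(5, 7, k=2)): [7, 6, 3, 0, 5, 2, 1, 4]
After 6 (swap(6, 1)): [7, 1, 3, 0, 5, 2, 6, 4]
After 7 (swap(5, 6)): [7, 1, 3, 0, 5, 6, 2, 4]
After 8 (rotate_left(1, 7, k=5)): [7, 2, 4, 1, 3, 0, 5, 6]
After 9 (swap(2, 7)): [7, 2, 6, 1, 3, 0, 5, 4]
After 10 (reverse(5, 6)): [7, 2, 6, 1, 3, 5, 0, 4]
After 11 (reverse(0, 3)): [1, 6, 2, 7, 3, 5, 0, 4]
After 12 (rotate_left(2, 5, k=1)): [1, 6, 7, 3, 5, 2, 0, 4]
After 13 (swap(0, 4)): [5, 6, 7, 3, 1, 2, 0, 4]

Answer: [5, 6, 7, 3, 1, 2, 0, 4]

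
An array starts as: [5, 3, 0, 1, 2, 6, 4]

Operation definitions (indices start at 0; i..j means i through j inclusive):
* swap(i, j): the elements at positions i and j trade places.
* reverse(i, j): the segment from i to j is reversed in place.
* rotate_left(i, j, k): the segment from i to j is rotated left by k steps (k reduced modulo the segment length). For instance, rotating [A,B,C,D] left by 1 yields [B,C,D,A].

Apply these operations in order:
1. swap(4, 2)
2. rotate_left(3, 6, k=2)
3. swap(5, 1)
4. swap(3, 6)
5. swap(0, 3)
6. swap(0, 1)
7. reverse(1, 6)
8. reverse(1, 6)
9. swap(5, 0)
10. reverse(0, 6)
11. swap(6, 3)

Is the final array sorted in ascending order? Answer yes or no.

After 1 (swap(4, 2)): [5, 3, 2, 1, 0, 6, 4]
After 2 (rotate_left(3, 6, k=2)): [5, 3, 2, 6, 4, 1, 0]
After 3 (swap(5, 1)): [5, 1, 2, 6, 4, 3, 0]
After 4 (swap(3, 6)): [5, 1, 2, 0, 4, 3, 6]
After 5 (swap(0, 3)): [0, 1, 2, 5, 4, 3, 6]
After 6 (swap(0, 1)): [1, 0, 2, 5, 4, 3, 6]
After 7 (reverse(1, 6)): [1, 6, 3, 4, 5, 2, 0]
After 8 (reverse(1, 6)): [1, 0, 2, 5, 4, 3, 6]
After 9 (swap(5, 0)): [3, 0, 2, 5, 4, 1, 6]
After 10 (reverse(0, 6)): [6, 1, 4, 5, 2, 0, 3]
After 11 (swap(6, 3)): [6, 1, 4, 3, 2, 0, 5]

Answer: no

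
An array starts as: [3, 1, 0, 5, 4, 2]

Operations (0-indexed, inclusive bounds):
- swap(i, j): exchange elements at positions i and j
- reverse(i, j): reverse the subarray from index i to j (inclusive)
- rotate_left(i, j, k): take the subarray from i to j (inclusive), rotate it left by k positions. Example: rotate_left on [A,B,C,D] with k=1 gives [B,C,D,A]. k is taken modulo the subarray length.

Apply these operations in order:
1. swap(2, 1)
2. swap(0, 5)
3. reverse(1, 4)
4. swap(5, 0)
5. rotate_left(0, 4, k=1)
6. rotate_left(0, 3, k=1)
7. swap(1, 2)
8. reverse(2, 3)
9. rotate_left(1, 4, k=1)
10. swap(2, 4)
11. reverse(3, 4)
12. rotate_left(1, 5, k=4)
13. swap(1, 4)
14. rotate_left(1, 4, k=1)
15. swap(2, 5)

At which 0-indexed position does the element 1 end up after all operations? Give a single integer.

Answer: 4

Derivation:
After 1 (swap(2, 1)): [3, 0, 1, 5, 4, 2]
After 2 (swap(0, 5)): [2, 0, 1, 5, 4, 3]
After 3 (reverse(1, 4)): [2, 4, 5, 1, 0, 3]
After 4 (swap(5, 0)): [3, 4, 5, 1, 0, 2]
After 5 (rotate_left(0, 4, k=1)): [4, 5, 1, 0, 3, 2]
After 6 (rotate_left(0, 3, k=1)): [5, 1, 0, 4, 3, 2]
After 7 (swap(1, 2)): [5, 0, 1, 4, 3, 2]
After 8 (reverse(2, 3)): [5, 0, 4, 1, 3, 2]
After 9 (rotate_left(1, 4, k=1)): [5, 4, 1, 3, 0, 2]
After 10 (swap(2, 4)): [5, 4, 0, 3, 1, 2]
After 11 (reverse(3, 4)): [5, 4, 0, 1, 3, 2]
After 12 (rotate_left(1, 5, k=4)): [5, 2, 4, 0, 1, 3]
After 13 (swap(1, 4)): [5, 1, 4, 0, 2, 3]
After 14 (rotate_left(1, 4, k=1)): [5, 4, 0, 2, 1, 3]
After 15 (swap(2, 5)): [5, 4, 3, 2, 1, 0]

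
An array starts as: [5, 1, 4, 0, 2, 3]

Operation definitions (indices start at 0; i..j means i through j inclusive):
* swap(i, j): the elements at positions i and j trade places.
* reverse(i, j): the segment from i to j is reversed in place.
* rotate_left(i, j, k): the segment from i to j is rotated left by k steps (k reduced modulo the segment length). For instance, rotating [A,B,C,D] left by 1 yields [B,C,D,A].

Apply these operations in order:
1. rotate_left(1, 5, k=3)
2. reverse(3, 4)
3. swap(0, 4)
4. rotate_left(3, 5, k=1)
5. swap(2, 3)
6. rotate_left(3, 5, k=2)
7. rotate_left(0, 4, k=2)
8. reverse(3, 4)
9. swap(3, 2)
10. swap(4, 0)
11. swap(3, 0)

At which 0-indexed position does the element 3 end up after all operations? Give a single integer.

Answer: 0

Derivation:
After 1 (rotate_left(1, 5, k=3)): [5, 2, 3, 1, 4, 0]
After 2 (reverse(3, 4)): [5, 2, 3, 4, 1, 0]
After 3 (swap(0, 4)): [1, 2, 3, 4, 5, 0]
After 4 (rotate_left(3, 5, k=1)): [1, 2, 3, 5, 0, 4]
After 5 (swap(2, 3)): [1, 2, 5, 3, 0, 4]
After 6 (rotate_left(3, 5, k=2)): [1, 2, 5, 4, 3, 0]
After 7 (rotate_left(0, 4, k=2)): [5, 4, 3, 1, 2, 0]
After 8 (reverse(3, 4)): [5, 4, 3, 2, 1, 0]
After 9 (swap(3, 2)): [5, 4, 2, 3, 1, 0]
After 10 (swap(4, 0)): [1, 4, 2, 3, 5, 0]
After 11 (swap(3, 0)): [3, 4, 2, 1, 5, 0]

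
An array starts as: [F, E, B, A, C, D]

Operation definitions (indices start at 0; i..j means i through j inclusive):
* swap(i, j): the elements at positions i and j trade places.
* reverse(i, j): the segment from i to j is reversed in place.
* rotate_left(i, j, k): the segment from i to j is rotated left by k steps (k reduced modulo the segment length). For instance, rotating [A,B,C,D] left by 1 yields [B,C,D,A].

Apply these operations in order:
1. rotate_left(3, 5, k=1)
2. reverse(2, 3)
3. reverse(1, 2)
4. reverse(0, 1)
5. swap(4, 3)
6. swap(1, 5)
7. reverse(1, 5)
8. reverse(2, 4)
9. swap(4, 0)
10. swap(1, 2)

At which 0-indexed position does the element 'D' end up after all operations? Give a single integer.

After 1 (rotate_left(3, 5, k=1)): [F, E, B, C, D, A]
After 2 (reverse(2, 3)): [F, E, C, B, D, A]
After 3 (reverse(1, 2)): [F, C, E, B, D, A]
After 4 (reverse(0, 1)): [C, F, E, B, D, A]
After 5 (swap(4, 3)): [C, F, E, D, B, A]
After 6 (swap(1, 5)): [C, A, E, D, B, F]
After 7 (reverse(1, 5)): [C, F, B, D, E, A]
After 8 (reverse(2, 4)): [C, F, E, D, B, A]
After 9 (swap(4, 0)): [B, F, E, D, C, A]
After 10 (swap(1, 2)): [B, E, F, D, C, A]

Answer: 3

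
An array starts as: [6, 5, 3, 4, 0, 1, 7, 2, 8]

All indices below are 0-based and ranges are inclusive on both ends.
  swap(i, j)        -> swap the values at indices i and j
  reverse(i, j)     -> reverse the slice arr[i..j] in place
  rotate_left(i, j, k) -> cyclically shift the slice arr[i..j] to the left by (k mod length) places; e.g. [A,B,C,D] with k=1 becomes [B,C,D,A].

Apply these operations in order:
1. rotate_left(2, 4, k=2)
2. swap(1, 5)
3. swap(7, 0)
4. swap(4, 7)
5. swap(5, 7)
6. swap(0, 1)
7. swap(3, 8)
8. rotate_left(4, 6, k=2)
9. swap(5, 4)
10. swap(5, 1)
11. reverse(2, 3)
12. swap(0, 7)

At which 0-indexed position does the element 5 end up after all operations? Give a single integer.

Answer: 0

Derivation:
After 1 (rotate_left(2, 4, k=2)): [6, 5, 0, 3, 4, 1, 7, 2, 8]
After 2 (swap(1, 5)): [6, 1, 0, 3, 4, 5, 7, 2, 8]
After 3 (swap(7, 0)): [2, 1, 0, 3, 4, 5, 7, 6, 8]
After 4 (swap(4, 7)): [2, 1, 0, 3, 6, 5, 7, 4, 8]
After 5 (swap(5, 7)): [2, 1, 0, 3, 6, 4, 7, 5, 8]
After 6 (swap(0, 1)): [1, 2, 0, 3, 6, 4, 7, 5, 8]
After 7 (swap(3, 8)): [1, 2, 0, 8, 6, 4, 7, 5, 3]
After 8 (rotate_left(4, 6, k=2)): [1, 2, 0, 8, 7, 6, 4, 5, 3]
After 9 (swap(5, 4)): [1, 2, 0, 8, 6, 7, 4, 5, 3]
After 10 (swap(5, 1)): [1, 7, 0, 8, 6, 2, 4, 5, 3]
After 11 (reverse(2, 3)): [1, 7, 8, 0, 6, 2, 4, 5, 3]
After 12 (swap(0, 7)): [5, 7, 8, 0, 6, 2, 4, 1, 3]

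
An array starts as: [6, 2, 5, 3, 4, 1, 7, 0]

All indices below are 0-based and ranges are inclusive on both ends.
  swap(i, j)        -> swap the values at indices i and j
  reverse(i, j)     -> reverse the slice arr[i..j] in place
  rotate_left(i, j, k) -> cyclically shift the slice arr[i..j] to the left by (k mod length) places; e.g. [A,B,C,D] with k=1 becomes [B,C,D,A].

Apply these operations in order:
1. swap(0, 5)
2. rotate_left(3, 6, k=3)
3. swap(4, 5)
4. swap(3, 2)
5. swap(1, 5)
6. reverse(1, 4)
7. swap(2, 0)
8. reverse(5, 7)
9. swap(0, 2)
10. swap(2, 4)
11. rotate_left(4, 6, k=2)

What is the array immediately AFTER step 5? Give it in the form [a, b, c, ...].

After 1 (swap(0, 5)): [1, 2, 5, 3, 4, 6, 7, 0]
After 2 (rotate_left(3, 6, k=3)): [1, 2, 5, 7, 3, 4, 6, 0]
After 3 (swap(4, 5)): [1, 2, 5, 7, 4, 3, 6, 0]
After 4 (swap(3, 2)): [1, 2, 7, 5, 4, 3, 6, 0]
After 5 (swap(1, 5)): [1, 3, 7, 5, 4, 2, 6, 0]

Answer: [1, 3, 7, 5, 4, 2, 6, 0]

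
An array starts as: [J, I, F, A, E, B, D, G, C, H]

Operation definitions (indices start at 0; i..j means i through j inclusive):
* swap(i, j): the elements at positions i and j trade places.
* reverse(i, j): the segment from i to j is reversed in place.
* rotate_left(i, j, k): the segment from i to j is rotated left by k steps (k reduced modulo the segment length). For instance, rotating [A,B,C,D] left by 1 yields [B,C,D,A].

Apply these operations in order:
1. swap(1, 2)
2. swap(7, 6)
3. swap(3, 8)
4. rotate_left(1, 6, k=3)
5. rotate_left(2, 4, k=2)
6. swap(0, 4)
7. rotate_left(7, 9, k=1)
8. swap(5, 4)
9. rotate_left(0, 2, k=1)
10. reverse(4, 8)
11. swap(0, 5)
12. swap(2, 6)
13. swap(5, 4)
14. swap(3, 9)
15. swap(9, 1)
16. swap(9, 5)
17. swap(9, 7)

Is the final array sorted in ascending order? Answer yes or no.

Answer: yes

Derivation:
After 1 (swap(1, 2)): [J, F, I, A, E, B, D, G, C, H]
After 2 (swap(7, 6)): [J, F, I, A, E, B, G, D, C, H]
After 3 (swap(3, 8)): [J, F, I, C, E, B, G, D, A, H]
After 4 (rotate_left(1, 6, k=3)): [J, E, B, G, F, I, C, D, A, H]
After 5 (rotate_left(2, 4, k=2)): [J, E, F, B, G, I, C, D, A, H]
After 6 (swap(0, 4)): [G, E, F, B, J, I, C, D, A, H]
After 7 (rotate_left(7, 9, k=1)): [G, E, F, B, J, I, C, A, H, D]
After 8 (swap(5, 4)): [G, E, F, B, I, J, C, A, H, D]
After 9 (rotate_left(0, 2, k=1)): [E, F, G, B, I, J, C, A, H, D]
After 10 (reverse(4, 8)): [E, F, G, B, H, A, C, J, I, D]
After 11 (swap(0, 5)): [A, F, G, B, H, E, C, J, I, D]
After 12 (swap(2, 6)): [A, F, C, B, H, E, G, J, I, D]
After 13 (swap(5, 4)): [A, F, C, B, E, H, G, J, I, D]
After 14 (swap(3, 9)): [A, F, C, D, E, H, G, J, I, B]
After 15 (swap(9, 1)): [A, B, C, D, E, H, G, J, I, F]
After 16 (swap(9, 5)): [A, B, C, D, E, F, G, J, I, H]
After 17 (swap(9, 7)): [A, B, C, D, E, F, G, H, I, J]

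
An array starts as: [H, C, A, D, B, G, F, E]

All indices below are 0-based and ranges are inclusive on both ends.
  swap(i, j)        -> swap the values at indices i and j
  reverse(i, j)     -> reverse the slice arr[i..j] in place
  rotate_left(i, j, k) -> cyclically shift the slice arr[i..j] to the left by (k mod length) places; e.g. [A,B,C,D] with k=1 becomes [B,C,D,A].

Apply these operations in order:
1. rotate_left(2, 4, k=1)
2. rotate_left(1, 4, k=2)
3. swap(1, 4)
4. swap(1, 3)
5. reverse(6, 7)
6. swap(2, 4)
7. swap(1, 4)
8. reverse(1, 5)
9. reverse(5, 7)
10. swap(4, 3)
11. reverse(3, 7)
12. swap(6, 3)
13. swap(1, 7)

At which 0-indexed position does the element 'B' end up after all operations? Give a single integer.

After 1 (rotate_left(2, 4, k=1)): [H, C, D, B, A, G, F, E]
After 2 (rotate_left(1, 4, k=2)): [H, B, A, C, D, G, F, E]
After 3 (swap(1, 4)): [H, D, A, C, B, G, F, E]
After 4 (swap(1, 3)): [H, C, A, D, B, G, F, E]
After 5 (reverse(6, 7)): [H, C, A, D, B, G, E, F]
After 6 (swap(2, 4)): [H, C, B, D, A, G, E, F]
After 7 (swap(1, 4)): [H, A, B, D, C, G, E, F]
After 8 (reverse(1, 5)): [H, G, C, D, B, A, E, F]
After 9 (reverse(5, 7)): [H, G, C, D, B, F, E, A]
After 10 (swap(4, 3)): [H, G, C, B, D, F, E, A]
After 11 (reverse(3, 7)): [H, G, C, A, E, F, D, B]
After 12 (swap(6, 3)): [H, G, C, D, E, F, A, B]
After 13 (swap(1, 7)): [H, B, C, D, E, F, A, G]

Answer: 1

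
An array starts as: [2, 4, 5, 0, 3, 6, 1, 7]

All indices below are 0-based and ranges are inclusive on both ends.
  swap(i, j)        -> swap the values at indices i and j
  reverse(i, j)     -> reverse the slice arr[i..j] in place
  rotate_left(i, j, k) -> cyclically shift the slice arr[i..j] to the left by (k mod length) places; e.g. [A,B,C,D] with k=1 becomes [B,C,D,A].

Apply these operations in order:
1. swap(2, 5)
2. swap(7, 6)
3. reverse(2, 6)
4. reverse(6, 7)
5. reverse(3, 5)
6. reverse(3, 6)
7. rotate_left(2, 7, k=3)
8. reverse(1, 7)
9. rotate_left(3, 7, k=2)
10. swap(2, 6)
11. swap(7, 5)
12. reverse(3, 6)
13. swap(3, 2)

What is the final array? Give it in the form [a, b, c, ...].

Answer: [2, 5, 1, 7, 6, 3, 0, 4]

Derivation:
After 1 (swap(2, 5)): [2, 4, 6, 0, 3, 5, 1, 7]
After 2 (swap(7, 6)): [2, 4, 6, 0, 3, 5, 7, 1]
After 3 (reverse(2, 6)): [2, 4, 7, 5, 3, 0, 6, 1]
After 4 (reverse(6, 7)): [2, 4, 7, 5, 3, 0, 1, 6]
After 5 (reverse(3, 5)): [2, 4, 7, 0, 3, 5, 1, 6]
After 6 (reverse(3, 6)): [2, 4, 7, 1, 5, 3, 0, 6]
After 7 (rotate_left(2, 7, k=3)): [2, 4, 3, 0, 6, 7, 1, 5]
After 8 (reverse(1, 7)): [2, 5, 1, 7, 6, 0, 3, 4]
After 9 (rotate_left(3, 7, k=2)): [2, 5, 1, 0, 3, 4, 7, 6]
After 10 (swap(2, 6)): [2, 5, 7, 0, 3, 4, 1, 6]
After 11 (swap(7, 5)): [2, 5, 7, 0, 3, 6, 1, 4]
After 12 (reverse(3, 6)): [2, 5, 7, 1, 6, 3, 0, 4]
After 13 (swap(3, 2)): [2, 5, 1, 7, 6, 3, 0, 4]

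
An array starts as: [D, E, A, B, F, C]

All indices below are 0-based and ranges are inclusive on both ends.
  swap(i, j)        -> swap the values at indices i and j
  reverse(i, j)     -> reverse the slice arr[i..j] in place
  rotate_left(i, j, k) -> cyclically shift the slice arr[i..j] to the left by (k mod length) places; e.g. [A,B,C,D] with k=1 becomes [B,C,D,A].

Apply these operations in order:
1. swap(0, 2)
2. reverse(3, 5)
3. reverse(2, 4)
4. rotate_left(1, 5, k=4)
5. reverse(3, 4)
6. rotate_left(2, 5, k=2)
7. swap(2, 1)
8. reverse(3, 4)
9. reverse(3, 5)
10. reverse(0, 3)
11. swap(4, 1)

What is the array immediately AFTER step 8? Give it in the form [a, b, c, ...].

After 1 (swap(0, 2)): [A, E, D, B, F, C]
After 2 (reverse(3, 5)): [A, E, D, C, F, B]
After 3 (reverse(2, 4)): [A, E, F, C, D, B]
After 4 (rotate_left(1, 5, k=4)): [A, B, E, F, C, D]
After 5 (reverse(3, 4)): [A, B, E, C, F, D]
After 6 (rotate_left(2, 5, k=2)): [A, B, F, D, E, C]
After 7 (swap(2, 1)): [A, F, B, D, E, C]
After 8 (reverse(3, 4)): [A, F, B, E, D, C]

Answer: [A, F, B, E, D, C]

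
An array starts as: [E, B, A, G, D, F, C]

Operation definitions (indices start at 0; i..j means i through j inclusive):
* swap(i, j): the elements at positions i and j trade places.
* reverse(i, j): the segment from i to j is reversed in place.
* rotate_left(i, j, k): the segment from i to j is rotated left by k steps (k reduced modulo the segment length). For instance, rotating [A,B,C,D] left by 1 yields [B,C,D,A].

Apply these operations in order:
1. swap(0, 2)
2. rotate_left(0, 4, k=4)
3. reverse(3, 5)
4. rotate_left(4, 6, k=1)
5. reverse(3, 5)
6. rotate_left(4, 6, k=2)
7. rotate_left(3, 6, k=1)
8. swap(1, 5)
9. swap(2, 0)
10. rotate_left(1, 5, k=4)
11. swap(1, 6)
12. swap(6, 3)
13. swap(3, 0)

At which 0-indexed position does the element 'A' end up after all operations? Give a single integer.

Answer: 0

Derivation:
After 1 (swap(0, 2)): [A, B, E, G, D, F, C]
After 2 (rotate_left(0, 4, k=4)): [D, A, B, E, G, F, C]
After 3 (reverse(3, 5)): [D, A, B, F, G, E, C]
After 4 (rotate_left(4, 6, k=1)): [D, A, B, F, E, C, G]
After 5 (reverse(3, 5)): [D, A, B, C, E, F, G]
After 6 (rotate_left(4, 6, k=2)): [D, A, B, C, G, E, F]
After 7 (rotate_left(3, 6, k=1)): [D, A, B, G, E, F, C]
After 8 (swap(1, 5)): [D, F, B, G, E, A, C]
After 9 (swap(2, 0)): [B, F, D, G, E, A, C]
After 10 (rotate_left(1, 5, k=4)): [B, A, F, D, G, E, C]
After 11 (swap(1, 6)): [B, C, F, D, G, E, A]
After 12 (swap(6, 3)): [B, C, F, A, G, E, D]
After 13 (swap(3, 0)): [A, C, F, B, G, E, D]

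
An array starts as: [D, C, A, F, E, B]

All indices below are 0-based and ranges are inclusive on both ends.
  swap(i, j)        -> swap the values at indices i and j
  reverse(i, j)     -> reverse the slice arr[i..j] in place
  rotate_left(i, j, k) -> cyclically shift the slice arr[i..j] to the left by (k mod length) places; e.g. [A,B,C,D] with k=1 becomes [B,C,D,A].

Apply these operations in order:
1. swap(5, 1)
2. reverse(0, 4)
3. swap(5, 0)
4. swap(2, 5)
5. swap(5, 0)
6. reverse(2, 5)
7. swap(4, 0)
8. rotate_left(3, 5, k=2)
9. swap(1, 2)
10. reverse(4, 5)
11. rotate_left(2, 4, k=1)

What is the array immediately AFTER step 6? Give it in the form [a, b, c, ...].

Answer: [A, F, C, D, B, E]

Derivation:
After 1 (swap(5, 1)): [D, B, A, F, E, C]
After 2 (reverse(0, 4)): [E, F, A, B, D, C]
After 3 (swap(5, 0)): [C, F, A, B, D, E]
After 4 (swap(2, 5)): [C, F, E, B, D, A]
After 5 (swap(5, 0)): [A, F, E, B, D, C]
After 6 (reverse(2, 5)): [A, F, C, D, B, E]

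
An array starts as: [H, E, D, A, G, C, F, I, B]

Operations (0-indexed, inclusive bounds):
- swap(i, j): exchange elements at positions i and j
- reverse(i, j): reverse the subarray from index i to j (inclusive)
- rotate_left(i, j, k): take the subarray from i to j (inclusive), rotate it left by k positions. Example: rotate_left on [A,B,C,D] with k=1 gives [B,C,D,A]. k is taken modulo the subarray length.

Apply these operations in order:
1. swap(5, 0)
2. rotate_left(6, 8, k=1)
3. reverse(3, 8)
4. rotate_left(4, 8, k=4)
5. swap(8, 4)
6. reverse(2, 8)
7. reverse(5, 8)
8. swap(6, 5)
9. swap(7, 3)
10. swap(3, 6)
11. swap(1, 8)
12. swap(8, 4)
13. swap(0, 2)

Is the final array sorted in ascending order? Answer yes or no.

Answer: yes

Derivation:
After 1 (swap(5, 0)): [C, E, D, A, G, H, F, I, B]
After 2 (rotate_left(6, 8, k=1)): [C, E, D, A, G, H, I, B, F]
After 3 (reverse(3, 8)): [C, E, D, F, B, I, H, G, A]
After 4 (rotate_left(4, 8, k=4)): [C, E, D, F, A, B, I, H, G]
After 5 (swap(8, 4)): [C, E, D, F, G, B, I, H, A]
After 6 (reverse(2, 8)): [C, E, A, H, I, B, G, F, D]
After 7 (reverse(5, 8)): [C, E, A, H, I, D, F, G, B]
After 8 (swap(6, 5)): [C, E, A, H, I, F, D, G, B]
After 9 (swap(7, 3)): [C, E, A, G, I, F, D, H, B]
After 10 (swap(3, 6)): [C, E, A, D, I, F, G, H, B]
After 11 (swap(1, 8)): [C, B, A, D, I, F, G, H, E]
After 12 (swap(8, 4)): [C, B, A, D, E, F, G, H, I]
After 13 (swap(0, 2)): [A, B, C, D, E, F, G, H, I]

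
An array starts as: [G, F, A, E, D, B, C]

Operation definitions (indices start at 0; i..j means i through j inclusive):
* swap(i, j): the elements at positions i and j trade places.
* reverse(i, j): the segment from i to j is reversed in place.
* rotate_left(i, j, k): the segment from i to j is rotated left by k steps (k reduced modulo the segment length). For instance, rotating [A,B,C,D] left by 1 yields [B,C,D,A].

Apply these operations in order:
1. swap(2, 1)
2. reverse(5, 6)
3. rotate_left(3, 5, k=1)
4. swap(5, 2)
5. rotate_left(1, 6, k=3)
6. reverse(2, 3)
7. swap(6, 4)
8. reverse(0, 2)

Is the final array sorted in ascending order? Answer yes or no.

Answer: no

Derivation:
After 1 (swap(2, 1)): [G, A, F, E, D, B, C]
After 2 (reverse(5, 6)): [G, A, F, E, D, C, B]
After 3 (rotate_left(3, 5, k=1)): [G, A, F, D, C, E, B]
After 4 (swap(5, 2)): [G, A, E, D, C, F, B]
After 5 (rotate_left(1, 6, k=3)): [G, C, F, B, A, E, D]
After 6 (reverse(2, 3)): [G, C, B, F, A, E, D]
After 7 (swap(6, 4)): [G, C, B, F, D, E, A]
After 8 (reverse(0, 2)): [B, C, G, F, D, E, A]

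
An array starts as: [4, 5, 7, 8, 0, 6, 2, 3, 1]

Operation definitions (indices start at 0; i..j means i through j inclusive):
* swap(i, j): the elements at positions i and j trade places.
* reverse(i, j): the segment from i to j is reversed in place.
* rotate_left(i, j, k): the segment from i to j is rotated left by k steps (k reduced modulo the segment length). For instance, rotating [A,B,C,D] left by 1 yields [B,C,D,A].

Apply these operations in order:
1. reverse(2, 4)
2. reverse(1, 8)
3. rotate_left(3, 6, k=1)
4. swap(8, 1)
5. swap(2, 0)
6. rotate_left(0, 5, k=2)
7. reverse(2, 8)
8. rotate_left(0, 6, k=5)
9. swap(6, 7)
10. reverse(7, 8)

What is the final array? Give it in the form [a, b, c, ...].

After 1 (reverse(2, 4)): [4, 5, 0, 8, 7, 6, 2, 3, 1]
After 2 (reverse(1, 8)): [4, 1, 3, 2, 6, 7, 8, 0, 5]
After 3 (rotate_left(3, 6, k=1)): [4, 1, 3, 6, 7, 8, 2, 0, 5]
After 4 (swap(8, 1)): [4, 5, 3, 6, 7, 8, 2, 0, 1]
After 5 (swap(2, 0)): [3, 5, 4, 6, 7, 8, 2, 0, 1]
After 6 (rotate_left(0, 5, k=2)): [4, 6, 7, 8, 3, 5, 2, 0, 1]
After 7 (reverse(2, 8)): [4, 6, 1, 0, 2, 5, 3, 8, 7]
After 8 (rotate_left(0, 6, k=5)): [5, 3, 4, 6, 1, 0, 2, 8, 7]
After 9 (swap(6, 7)): [5, 3, 4, 6, 1, 0, 8, 2, 7]
After 10 (reverse(7, 8)): [5, 3, 4, 6, 1, 0, 8, 7, 2]

Answer: [5, 3, 4, 6, 1, 0, 8, 7, 2]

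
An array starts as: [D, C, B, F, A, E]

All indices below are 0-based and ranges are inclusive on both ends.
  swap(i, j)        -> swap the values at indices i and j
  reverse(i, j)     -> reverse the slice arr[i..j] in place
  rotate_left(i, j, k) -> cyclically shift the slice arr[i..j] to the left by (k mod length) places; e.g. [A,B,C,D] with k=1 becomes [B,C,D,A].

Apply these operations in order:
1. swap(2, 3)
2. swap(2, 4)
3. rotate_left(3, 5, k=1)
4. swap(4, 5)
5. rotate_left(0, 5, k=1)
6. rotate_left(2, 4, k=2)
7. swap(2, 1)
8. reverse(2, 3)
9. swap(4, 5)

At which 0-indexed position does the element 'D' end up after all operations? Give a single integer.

After 1 (swap(2, 3)): [D, C, F, B, A, E]
After 2 (swap(2, 4)): [D, C, A, B, F, E]
After 3 (rotate_left(3, 5, k=1)): [D, C, A, F, E, B]
After 4 (swap(4, 5)): [D, C, A, F, B, E]
After 5 (rotate_left(0, 5, k=1)): [C, A, F, B, E, D]
After 6 (rotate_left(2, 4, k=2)): [C, A, E, F, B, D]
After 7 (swap(2, 1)): [C, E, A, F, B, D]
After 8 (reverse(2, 3)): [C, E, F, A, B, D]
After 9 (swap(4, 5)): [C, E, F, A, D, B]

Answer: 4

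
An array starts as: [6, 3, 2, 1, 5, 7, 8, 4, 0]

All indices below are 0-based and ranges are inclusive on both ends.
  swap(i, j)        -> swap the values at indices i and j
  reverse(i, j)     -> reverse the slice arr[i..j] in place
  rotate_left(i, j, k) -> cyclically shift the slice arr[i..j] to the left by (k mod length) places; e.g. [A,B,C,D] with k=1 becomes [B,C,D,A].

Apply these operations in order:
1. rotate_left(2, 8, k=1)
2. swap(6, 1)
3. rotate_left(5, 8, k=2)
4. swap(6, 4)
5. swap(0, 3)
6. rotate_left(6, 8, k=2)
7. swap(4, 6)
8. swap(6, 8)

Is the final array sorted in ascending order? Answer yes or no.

Answer: no

Derivation:
After 1 (rotate_left(2, 8, k=1)): [6, 3, 1, 5, 7, 8, 4, 0, 2]
After 2 (swap(6, 1)): [6, 4, 1, 5, 7, 8, 3, 0, 2]
After 3 (rotate_left(5, 8, k=2)): [6, 4, 1, 5, 7, 0, 2, 8, 3]
After 4 (swap(6, 4)): [6, 4, 1, 5, 2, 0, 7, 8, 3]
After 5 (swap(0, 3)): [5, 4, 1, 6, 2, 0, 7, 8, 3]
After 6 (rotate_left(6, 8, k=2)): [5, 4, 1, 6, 2, 0, 3, 7, 8]
After 7 (swap(4, 6)): [5, 4, 1, 6, 3, 0, 2, 7, 8]
After 8 (swap(6, 8)): [5, 4, 1, 6, 3, 0, 8, 7, 2]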